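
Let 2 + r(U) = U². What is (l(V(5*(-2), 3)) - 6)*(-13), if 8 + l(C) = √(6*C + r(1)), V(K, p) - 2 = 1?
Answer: 182 - 13*√17 ≈ 128.40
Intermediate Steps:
r(U) = -2 + U²
V(K, p) = 3 (V(K, p) = 2 + 1 = 3)
l(C) = -8 + √(-1 + 6*C) (l(C) = -8 + √(6*C + (-2 + 1²)) = -8 + √(6*C + (-2 + 1)) = -8 + √(6*C - 1) = -8 + √(-1 + 6*C))
(l(V(5*(-2), 3)) - 6)*(-13) = ((-8 + √(-1 + 6*3)) - 6)*(-13) = ((-8 + √(-1 + 18)) - 6)*(-13) = ((-8 + √17) - 6)*(-13) = (-14 + √17)*(-13) = 182 - 13*√17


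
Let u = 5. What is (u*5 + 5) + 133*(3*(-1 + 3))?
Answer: 828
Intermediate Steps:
(u*5 + 5) + 133*(3*(-1 + 3)) = (5*5 + 5) + 133*(3*(-1 + 3)) = (25 + 5) + 133*(3*2) = 30 + 133*6 = 30 + 798 = 828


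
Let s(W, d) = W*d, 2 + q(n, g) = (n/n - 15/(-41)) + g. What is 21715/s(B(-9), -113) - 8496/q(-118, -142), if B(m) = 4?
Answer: 3807319/330412 ≈ 11.523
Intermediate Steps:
q(n, g) = -26/41 + g (q(n, g) = -2 + ((n/n - 15/(-41)) + g) = -2 + ((1 - 15*(-1/41)) + g) = -2 + ((1 + 15/41) + g) = -2 + (56/41 + g) = -26/41 + g)
21715/s(B(-9), -113) - 8496/q(-118, -142) = 21715/((4*(-113))) - 8496/(-26/41 - 142) = 21715/(-452) - 8496/(-5848/41) = 21715*(-1/452) - 8496*(-41/5848) = -21715/452 + 43542/731 = 3807319/330412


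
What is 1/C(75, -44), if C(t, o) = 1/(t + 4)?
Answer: 79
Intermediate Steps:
C(t, o) = 1/(4 + t)
1/C(75, -44) = 1/(1/(4 + 75)) = 1/(1/79) = 79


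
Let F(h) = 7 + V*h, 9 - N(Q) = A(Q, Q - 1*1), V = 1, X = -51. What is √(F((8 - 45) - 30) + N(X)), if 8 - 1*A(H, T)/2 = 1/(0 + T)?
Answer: I*√45318/26 ≈ 8.1877*I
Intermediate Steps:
A(H, T) = 16 - 2/T (A(H, T) = 16 - 2/(0 + T) = 16 - 2/T)
N(Q) = -7 + 2/(-1 + Q) (N(Q) = 9 - (16 - 2/(Q - 1*1)) = 9 - (16 - 2/(Q - 1)) = 9 - (16 - 2/(-1 + Q)) = 9 + (-16 + 2/(-1 + Q)) = -7 + 2/(-1 + Q))
F(h) = 7 + h (F(h) = 7 + 1*h = 7 + h)
√(F((8 - 45) - 30) + N(X)) = √((7 + ((8 - 45) - 30)) + (9 - 7*(-51))/(-1 - 51)) = √((7 + (-37 - 30)) + (9 + 357)/(-52)) = √((7 - 67) - 1/52*366) = √(-60 - 183/26) = √(-1743/26) = I*√45318/26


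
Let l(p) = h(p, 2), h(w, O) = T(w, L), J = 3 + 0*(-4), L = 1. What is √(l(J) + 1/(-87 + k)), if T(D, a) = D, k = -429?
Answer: √199563/258 ≈ 1.7315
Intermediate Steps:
J = 3 (J = 3 + 0 = 3)
h(w, O) = w
l(p) = p
√(l(J) + 1/(-87 + k)) = √(3 + 1/(-87 - 429)) = √(3 + 1/(-516)) = √(3 - 1/516) = √(1547/516) = √199563/258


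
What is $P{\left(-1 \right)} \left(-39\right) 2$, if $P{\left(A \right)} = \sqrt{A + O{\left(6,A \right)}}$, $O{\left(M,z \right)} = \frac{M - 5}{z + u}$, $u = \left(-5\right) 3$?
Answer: $- \frac{39 i \sqrt{17}}{2} \approx - 80.401 i$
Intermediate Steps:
$u = -15$
$O{\left(M,z \right)} = \frac{-5 + M}{-15 + z}$ ($O{\left(M,z \right)} = \frac{M - 5}{z - 15} = \frac{-5 + M}{-15 + z}$)
$P{\left(A \right)} = \sqrt{A + \frac{1}{-15 + A}}$ ($P{\left(A \right)} = \sqrt{A + \frac{-5 + 6}{-15 + A}} = \sqrt{A + \frac{1}{-15 + A} 1} = \sqrt{A + \frac{1}{-15 + A}}$)
$P{\left(-1 \right)} \left(-39\right) 2 = \sqrt{\frac{1 - \left(-15 - 1\right)}{-15 - 1}} \left(-39\right) 2 = \sqrt{\frac{1 - -16}{-16}} \left(-39\right) 2 = \sqrt{- \frac{1 + 16}{16}} \left(-39\right) 2 = \sqrt{\left(- \frac{1}{16}\right) 17} \left(-39\right) 2 = \sqrt{- \frac{17}{16}} \left(-39\right) 2 = \frac{i \sqrt{17}}{4} \left(-39\right) 2 = - \frac{39 i \sqrt{17}}{4} \cdot 2 = - \frac{39 i \sqrt{17}}{2}$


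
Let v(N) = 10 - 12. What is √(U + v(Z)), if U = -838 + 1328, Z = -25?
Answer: 2*√122 ≈ 22.091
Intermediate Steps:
U = 490
v(N) = -2
√(U + v(Z)) = √(490 - 2) = √488 = 2*√122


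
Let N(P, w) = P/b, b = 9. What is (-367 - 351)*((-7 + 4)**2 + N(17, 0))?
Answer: -70364/9 ≈ -7818.2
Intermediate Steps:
N(P, w) = P/9
(-367 - 351)*((-7 + 4)**2 + N(17, 0)) = (-367 - 351)*((-7 + 4)**2 + (1/9)*17) = -718*((-3)**2 + 17/9) = -718*(9 + 17/9) = -718*98/9 = -70364/9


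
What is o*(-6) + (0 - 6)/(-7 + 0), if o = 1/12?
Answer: 5/14 ≈ 0.35714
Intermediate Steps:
o = 1/12 ≈ 0.083333
o*(-6) + (0 - 6)/(-7 + 0) = (1/12)*(-6) + (0 - 6)/(-7 + 0) = -½ - 6/(-7) = -½ - 6*(-⅐) = -½ + 6/7 = 5/14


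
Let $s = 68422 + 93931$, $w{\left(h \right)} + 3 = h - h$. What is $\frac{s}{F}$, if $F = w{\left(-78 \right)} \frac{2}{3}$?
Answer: $- \frac{162353}{2} \approx -81177.0$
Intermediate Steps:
$w{\left(h \right)} = -3$ ($w{\left(h \right)} = -3 + \left(h - h\right) = -3 + 0 = -3$)
$s = 162353$
$F = -2$ ($F = - 3 \cdot \frac{2}{3} = - 3 \cdot 2 \cdot \frac{1}{3} = \left(-3\right) \frac{2}{3} = -2$)
$\frac{s}{F} = \frac{162353}{-2} = 162353 \left(- \frac{1}{2}\right) = - \frac{162353}{2}$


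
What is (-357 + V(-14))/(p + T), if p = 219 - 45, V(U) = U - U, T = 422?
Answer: -357/596 ≈ -0.59899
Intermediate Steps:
V(U) = 0
p = 174
(-357 + V(-14))/(p + T) = (-357 + 0)/(174 + 422) = -357/596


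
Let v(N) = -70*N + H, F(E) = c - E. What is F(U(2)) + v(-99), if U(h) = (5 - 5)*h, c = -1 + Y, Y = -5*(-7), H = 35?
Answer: 6999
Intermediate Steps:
Y = 35
c = 34 (c = -1 + 35 = 34)
U(h) = 0 (U(h) = 0*h = 0)
F(E) = 34 - E
v(N) = 35 - 70*N (v(N) = -70*N + 35 = 35 - 70*N)
F(U(2)) + v(-99) = (34 - 1*0) + (35 - 70*(-99)) = (34 + 0) + (35 + 6930) = 34 + 6965 = 6999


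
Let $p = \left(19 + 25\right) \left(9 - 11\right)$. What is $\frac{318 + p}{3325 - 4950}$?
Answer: $- \frac{46}{325} \approx -0.14154$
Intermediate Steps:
$p = -88$ ($p = 44 \left(-2\right) = -88$)
$\frac{318 + p}{3325 - 4950} = \frac{318 - 88}{3325 - 4950} = \frac{230}{-1625} = 230 \left(- \frac{1}{1625}\right) = - \frac{46}{325}$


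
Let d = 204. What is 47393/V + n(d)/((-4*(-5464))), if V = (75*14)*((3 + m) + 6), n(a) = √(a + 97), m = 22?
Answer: 47393/32550 + √301/21856 ≈ 1.4568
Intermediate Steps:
n(a) = √(97 + a)
V = 32550 (V = (75*14)*((3 + 22) + 6) = 1050*(25 + 6) = 1050*31 = 32550)
47393/V + n(d)/((-4*(-5464))) = 47393/32550 + √(97 + 204)/((-4*(-5464))) = 47393*(1/32550) + √301/21856 = 47393/32550 + √301*(1/21856) = 47393/32550 + √301/21856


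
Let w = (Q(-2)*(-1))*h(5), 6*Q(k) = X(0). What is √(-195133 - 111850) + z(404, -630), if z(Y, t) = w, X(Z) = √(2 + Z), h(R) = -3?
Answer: √2/2 + I*√306983 ≈ 0.70711 + 554.06*I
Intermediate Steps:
Q(k) = √2/6 (Q(k) = √(2 + 0)/6 = √2/6)
w = √2/2 (w = ((√2/6)*(-1))*(-3) = -√2/6*(-3) = √2/2 ≈ 0.70711)
z(Y, t) = √2/2
√(-195133 - 111850) + z(404, -630) = √(-195133 - 111850) + √2/2 = √(-306983) + √2/2 = I*√306983 + √2/2 = √2/2 + I*√306983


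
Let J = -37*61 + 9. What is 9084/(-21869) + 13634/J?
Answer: -159291389/24580756 ≈ -6.4803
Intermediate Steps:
J = -2248 (J = -2257 + 9 = -2248)
9084/(-21869) + 13634/J = 9084/(-21869) + 13634/(-2248) = 9084*(-1/21869) + 13634*(-1/2248) = -9084/21869 - 6817/1124 = -159291389/24580756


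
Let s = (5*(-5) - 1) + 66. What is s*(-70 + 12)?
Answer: -2320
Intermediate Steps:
s = 40 (s = (-25 - 1) + 66 = -26 + 66 = 40)
s*(-70 + 12) = 40*(-70 + 12) = 40*(-58) = -2320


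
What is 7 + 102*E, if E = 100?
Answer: 10207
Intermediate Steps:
7 + 102*E = 7 + 102*100 = 7 + 10200 = 10207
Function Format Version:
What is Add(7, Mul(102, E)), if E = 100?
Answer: 10207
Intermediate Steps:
Add(7, Mul(102, E)) = Add(7, Mul(102, 100)) = Add(7, 10200) = 10207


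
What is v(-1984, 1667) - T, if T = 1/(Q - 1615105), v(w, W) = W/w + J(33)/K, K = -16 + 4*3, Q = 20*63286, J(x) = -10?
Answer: 1150526789/693179840 ≈ 1.6598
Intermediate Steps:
Q = 1265720
K = -4 (K = -16 + 12 = -4)
v(w, W) = 5/2 + W/w (v(w, W) = W/w - 10/(-4) = W/w - 10*(-1/4) = W/w + 5/2 = 5/2 + W/w)
T = -1/349385 (T = 1/(1265720 - 1615105) = 1/(-349385) = -1/349385 ≈ -2.8622e-6)
v(-1984, 1667) - T = (5/2 + 1667/(-1984)) - 1*(-1/349385) = (5/2 + 1667*(-1/1984)) + 1/349385 = (5/2 - 1667/1984) + 1/349385 = 3293/1984 + 1/349385 = 1150526789/693179840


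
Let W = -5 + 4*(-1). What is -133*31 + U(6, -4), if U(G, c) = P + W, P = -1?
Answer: -4133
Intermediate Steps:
W = -9 (W = -5 - 4 = -9)
U(G, c) = -10 (U(G, c) = -1 - 9 = -10)
-133*31 + U(6, -4) = -133*31 - 10 = -4123 - 10 = -4133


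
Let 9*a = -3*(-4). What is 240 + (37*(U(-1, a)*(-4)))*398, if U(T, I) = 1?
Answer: -58664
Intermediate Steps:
a = 4/3 (a = (-3*(-4))/9 = (⅑)*12 = 4/3 ≈ 1.3333)
240 + (37*(U(-1, a)*(-4)))*398 = 240 + (37*(1*(-4)))*398 = 240 + (37*(-4))*398 = 240 - 148*398 = 240 - 58904 = -58664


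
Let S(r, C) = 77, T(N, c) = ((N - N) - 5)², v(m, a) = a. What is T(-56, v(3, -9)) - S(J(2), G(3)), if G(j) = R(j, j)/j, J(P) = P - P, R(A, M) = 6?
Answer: -52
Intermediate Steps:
J(P) = 0
T(N, c) = 25 (T(N, c) = (0 - 5)² = (-5)² = 25)
G(j) = 6/j
T(-56, v(3, -9)) - S(J(2), G(3)) = 25 - 1*77 = 25 - 77 = -52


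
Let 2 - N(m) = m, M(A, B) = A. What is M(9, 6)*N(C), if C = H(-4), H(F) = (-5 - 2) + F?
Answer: 117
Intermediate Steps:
H(F) = -7 + F
C = -11 (C = -7 - 4 = -11)
N(m) = 2 - m
M(9, 6)*N(C) = 9*(2 - 1*(-11)) = 9*(2 + 11) = 9*13 = 117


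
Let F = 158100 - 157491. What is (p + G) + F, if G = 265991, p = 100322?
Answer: 366922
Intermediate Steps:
F = 609
(p + G) + F = (100322 + 265991) + 609 = 366313 + 609 = 366922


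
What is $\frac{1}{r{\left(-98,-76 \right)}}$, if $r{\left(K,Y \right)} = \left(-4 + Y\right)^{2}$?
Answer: $\frac{1}{6400} \approx 0.00015625$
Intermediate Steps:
$\frac{1}{r{\left(-98,-76 \right)}} = \frac{1}{\left(-4 - 76\right)^{2}} = \frac{1}{\left(-80\right)^{2}} = \frac{1}{6400}$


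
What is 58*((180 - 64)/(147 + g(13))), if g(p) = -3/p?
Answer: 21866/477 ≈ 45.841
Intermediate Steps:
58*((180 - 64)/(147 + g(13))) = 58*((180 - 64)/(147 - 3/13)) = 58*(116/(147 - 3*1/13)) = 58*(116/(147 - 3/13)) = 58*(116/(1908/13)) = 58*(116*(13/1908)) = 58*(377/477) = 21866/477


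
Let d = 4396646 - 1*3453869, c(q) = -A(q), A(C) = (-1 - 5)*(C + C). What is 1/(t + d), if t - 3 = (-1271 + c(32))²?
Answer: 1/1729549 ≈ 5.7819e-7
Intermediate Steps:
A(C) = -12*C
c(q) = 12*q (c(q) = -(-12)*q = 12*q)
d = 942777 (d = 4396646 - 3453869 = 942777)
t = 786772 (t = 3 + (-1271 + 12*32)² = 3 + (-1271 + 384)² = 3 + (-887)² = 3 + 786769 = 786772)
1/(t + d) = 1/(786772 + 942777) = 1/1729549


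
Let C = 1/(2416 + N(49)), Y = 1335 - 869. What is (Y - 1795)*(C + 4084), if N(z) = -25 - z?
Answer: -12711524841/2342 ≈ -5.4276e+6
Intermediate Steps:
Y = 466
C = 1/2342 (C = 1/(2416 + (-25 - 1*49)) = 1/(2416 + (-25 - 49)) = 1/(2416 - 74) = 1/2342 ≈ 0.00042699)
(Y - 1795)*(C + 4084) = (466 - 1795)*(1/2342 + 4084) = -1329*9564729/2342 = -12711524841/2342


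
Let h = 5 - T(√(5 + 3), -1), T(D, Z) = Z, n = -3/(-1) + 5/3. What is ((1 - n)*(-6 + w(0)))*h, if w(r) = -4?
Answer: 220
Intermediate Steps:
n = 14/3 (n = -3*(-1) + 5*(⅓) = 3 + 5/3 = 14/3 ≈ 4.6667)
h = 6 (h = 5 - 1*(-1) = 5 + 1 = 6)
((1 - n)*(-6 + w(0)))*h = ((1 - 1*14/3)*(-6 - 4))*6 = ((1 - 14/3)*(-10))*6 = -11/3*(-10)*6 = (110/3)*6 = 220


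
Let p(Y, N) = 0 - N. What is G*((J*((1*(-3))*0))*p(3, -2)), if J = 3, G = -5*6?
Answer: 0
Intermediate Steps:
p(Y, N) = -N
G = -30
G*((J*((1*(-3))*0))*p(3, -2)) = -30*3*((1*(-3))*0)*(-1*(-2)) = -30*3*(-3*0)*2 = -30*3*0*2 = -0*2 = -30*0 = 0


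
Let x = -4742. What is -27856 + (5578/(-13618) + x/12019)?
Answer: -2279727615845/81837371 ≈ -27857.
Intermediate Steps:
-27856 + (5578/(-13618) + x/12019) = -27856 + (5578/(-13618) - 4742/12019) = -27856 + (5578*(-1/13618) - 4742*1/12019) = -27856 + (-2789/6809 - 4742/12019) = -27856 - 65809269/81837371 = -2279727615845/81837371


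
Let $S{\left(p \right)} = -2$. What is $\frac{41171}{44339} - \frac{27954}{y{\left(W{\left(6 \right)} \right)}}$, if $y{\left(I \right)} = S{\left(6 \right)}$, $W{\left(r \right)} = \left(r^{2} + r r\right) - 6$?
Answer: $\frac{619767374}{44339} \approx 13978.0$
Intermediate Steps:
$W{\left(r \right)} = -6 + 2 r^{2}$ ($W{\left(r \right)} = \left(r^{2} + r^{2}\right) - 6 = 2 r^{2} - 6 = -6 + 2 r^{2}$)
$y{\left(I \right)} = -2$
$\frac{41171}{44339} - \frac{27954}{y{\left(W{\left(6 \right)} \right)}} = \frac{41171}{44339} - \frac{27954}{-2} = 41171 \cdot \frac{1}{44339} - -13977 = \frac{41171}{44339} + 13977 = \frac{619767374}{44339}$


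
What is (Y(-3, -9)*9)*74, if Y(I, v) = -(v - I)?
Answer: 3996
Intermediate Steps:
Y(I, v) = I - v
(Y(-3, -9)*9)*74 = ((-3 - 1*(-9))*9)*74 = ((-3 + 9)*9)*74 = (6*9)*74 = 54*74 = 3996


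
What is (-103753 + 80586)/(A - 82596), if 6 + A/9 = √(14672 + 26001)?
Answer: 638250850/2275909329 + 23167*√40673/758636443 ≈ 0.28660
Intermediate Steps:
A = -54 + 9*√40673 (A = -54 + 9*√(14672 + 26001) = -54 + 9*√40673 ≈ 1761.1)
(-103753 + 80586)/(A - 82596) = (-103753 + 80586)/((-54 + 9*√40673) - 82596) = -23167/(-82650 + 9*√40673)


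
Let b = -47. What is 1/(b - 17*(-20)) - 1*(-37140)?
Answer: 10882021/293 ≈ 37140.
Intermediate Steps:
1/(b - 17*(-20)) - 1*(-37140) = 1/(-47 - 17*(-20)) - 1*(-37140) = 1/(-47 + 340) + 37140 = 1/293 + 37140 = 10882021/293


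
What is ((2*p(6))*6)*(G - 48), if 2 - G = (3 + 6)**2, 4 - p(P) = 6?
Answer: 3048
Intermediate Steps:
p(P) = -2 (p(P) = 4 - 1*6 = 4 - 6 = -2)
G = -79 (G = 2 - (3 + 6)**2 = 2 - 1*9**2 = 2 - 1*81 = 2 - 81 = -79)
((2*p(6))*6)*(G - 48) = ((2*(-2))*6)*(-79 - 48) = -4*6*(-127) = -24*(-127) = 3048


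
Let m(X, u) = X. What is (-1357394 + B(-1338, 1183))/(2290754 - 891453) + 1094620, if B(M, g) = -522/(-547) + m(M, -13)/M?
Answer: 837840722265691/765417647 ≈ 1.0946e+6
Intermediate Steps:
B(M, g) = 1069/547 (B(M, g) = -522/(-547) + M/M = -522*(-1/547) + 1 = 522/547 + 1 = 1069/547)
(-1357394 + B(-1338, 1183))/(2290754 - 891453) + 1094620 = (-1357394 + 1069/547)/(2290754 - 891453) + 1094620 = -742493449/547/1399301 + 1094620 = -742493449/547*1/1399301 + 1094620 = -742493449/765417647 + 1094620 = 837840722265691/765417647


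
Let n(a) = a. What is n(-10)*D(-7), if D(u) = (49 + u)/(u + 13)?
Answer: -70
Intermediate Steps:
D(u) = (49 + u)/(13 + u)
n(-10)*D(-7) = -10*(49 - 7)/(13 - 7) = -10*42/6 = -5*42/3 = -10*7 = -70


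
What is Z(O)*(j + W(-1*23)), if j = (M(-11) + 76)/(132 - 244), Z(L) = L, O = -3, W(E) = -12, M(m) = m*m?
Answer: 4623/112 ≈ 41.277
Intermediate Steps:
M(m) = m**2
j = -197/112 (j = ((-11)**2 + 76)/(132 - 244) = (121 + 76)/(-112) = 197*(-1/112) = -197/112 ≈ -1.7589)
Z(O)*(j + W(-1*23)) = -3*(-197/112 - 12) = -3*(-1541/112) = 4623/112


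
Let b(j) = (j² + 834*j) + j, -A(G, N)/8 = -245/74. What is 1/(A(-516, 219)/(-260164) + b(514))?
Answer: 2406517/1668645196317 ≈ 1.4422e-6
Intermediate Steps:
A(G, N) = 980/37 (A(G, N) = -(-1960)/74 = -8*(-245/74) = 980/37)
b(j) = j² + 835*j
1/(A(-516, 219)/(-260164) + b(514)) = 1/((980/37)/(-260164) + 514*(835 + 514)) = 1/((980/37)*(-1/260164) + 514*1349) = 1/(-245/2406517 + 693386) = 1/(1668645196317/2406517) = 2406517/1668645196317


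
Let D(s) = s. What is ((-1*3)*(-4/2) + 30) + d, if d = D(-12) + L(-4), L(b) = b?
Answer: 20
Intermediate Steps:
d = -16 (d = -12 - 4 = -16)
((-1*3)*(-4/2) + 30) + d = ((-1*3)*(-4/2) + 30) - 16 = (-(-12)/2 + 30) - 16 = (-3*(-2) + 30) - 16 = (6 + 30) - 16 = 36 - 16 = 20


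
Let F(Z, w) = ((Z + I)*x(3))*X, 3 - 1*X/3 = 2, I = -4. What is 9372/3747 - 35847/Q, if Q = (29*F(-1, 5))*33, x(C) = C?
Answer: 19923107/5976465 ≈ 3.3336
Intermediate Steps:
X = 3 (X = 9 - 3*2 = 9 - 6 = 3)
F(Z, w) = -36 + 9*Z (F(Z, w) = ((Z - 4)*3)*3 = ((-4 + Z)*3)*3 = (-12 + 3*Z)*3 = -36 + 9*Z)
Q = -43065 (Q = (29*(-36 + 9*(-1)))*33 = (29*(-36 - 9))*33 = (29*(-45))*33 = -1305*33 = -43065)
9372/3747 - 35847/Q = 9372/3747 - 35847/(-43065) = 9372*(1/3747) - 35847*(-1/43065) = 3124/1249 + 3983/4785 = 19923107/5976465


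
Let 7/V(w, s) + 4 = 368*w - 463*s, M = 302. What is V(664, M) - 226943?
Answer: -23720536239/104522 ≈ -2.2694e+5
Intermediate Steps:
V(w, s) = 7/(-4 - 463*s + 368*w) (V(w, s) = 7/(-4 + (368*w - 463*s)) = 7/(-4 + (-463*s + 368*w)) = 7/(-4 - 463*s + 368*w))
V(664, M) - 226943 = -7/(4 - 368*664 + 463*302) - 226943 = -7/(4 - 244352 + 139826) - 226943 = -7/(-104522) - 226943 = -7*(-1/104522) - 226943 = 7/104522 - 226943 = -23720536239/104522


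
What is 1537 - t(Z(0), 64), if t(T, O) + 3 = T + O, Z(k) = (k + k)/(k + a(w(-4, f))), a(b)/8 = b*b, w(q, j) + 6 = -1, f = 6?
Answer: 1476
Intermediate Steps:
w(q, j) = -7 (w(q, j) = -6 - 1 = -7)
a(b) = 8*b² (a(b) = 8*(b*b) = 8*b²)
Z(k) = 2*k/(392 + k) (Z(k) = (k + k)/(k + 8*(-7)²) = (2*k)/(k + 8*49) = (2*k)/(k + 392) = (2*k)/(392 + k) = 2*k/(392 + k))
t(T, O) = -3 + O + T (t(T, O) = -3 + (T + O) = -3 + (O + T) = -3 + O + T)
1537 - t(Z(0), 64) = 1537 - (-3 + 64 + 2*0/(392 + 0)) = 1537 - (-3 + 64 + 2*0/392) = 1537 - (-3 + 64 + 2*0*(1/392)) = 1537 - (-3 + 64 + 0) = 1537 - 1*61 = 1537 - 61 = 1476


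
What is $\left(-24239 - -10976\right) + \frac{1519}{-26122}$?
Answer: $- \frac{346457605}{26122} \approx -13263.0$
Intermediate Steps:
$\left(-24239 - -10976\right) + \frac{1519}{-26122} = \left(-24239 + 10976\right) + 1519 \left(- \frac{1}{26122}\right) = -13263 - \frac{1519}{26122} = - \frac{346457605}{26122}$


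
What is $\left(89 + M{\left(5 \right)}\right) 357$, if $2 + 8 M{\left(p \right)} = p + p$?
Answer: $32130$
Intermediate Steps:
$M{\left(p \right)} = - \frac{1}{4} + \frac{p}{4}$ ($M{\left(p \right)} = - \frac{1}{4} + \frac{p + p}{8} = - \frac{1}{4} + \frac{2 p}{8} = - \frac{1}{4} + \frac{p}{4}$)
$\left(89 + M{\left(5 \right)}\right) 357 = \left(89 + \left(- \frac{1}{4} + \frac{1}{4} \cdot 5\right)\right) 357 = \left(89 + \left(- \frac{1}{4} + \frac{5}{4}\right)\right) 357 = \left(89 + 1\right) 357 = 90 \cdot 357 = 32130$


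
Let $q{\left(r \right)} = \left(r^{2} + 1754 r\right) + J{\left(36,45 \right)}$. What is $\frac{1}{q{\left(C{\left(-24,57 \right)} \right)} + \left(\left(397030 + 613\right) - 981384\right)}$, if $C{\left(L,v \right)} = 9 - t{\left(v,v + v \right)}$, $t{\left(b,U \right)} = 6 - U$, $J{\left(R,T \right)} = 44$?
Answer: $- \frac{1}{364790} \approx -2.7413 \cdot 10^{-6}$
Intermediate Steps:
$C{\left(L,v \right)} = 3 + 2 v$ ($C{\left(L,v \right)} = 9 - \left(6 - \left(v + v\right)\right) = 9 - \left(6 - 2 v\right) = 9 + \left(-6 + 2 v\right) = 3 + 2 v$)
$q{\left(r \right)} = 44 + r^{2} + 1754 r$ ($q{\left(r \right)} = \left(r^{2} + 1754 r\right) + 44 = 44 + r^{2} + 1754 r$)
$\frac{1}{q{\left(C{\left(-24,57 \right)} \right)} + \left(\left(397030 + 613\right) - 981384\right)} = \frac{1}{\left(44 + \left(3 + 2 \cdot 57\right)^{2} + 1754 \left(3 + 2 \cdot 57\right)\right) + \left(\left(397030 + 613\right) - 981384\right)} = \frac{1}{\left(44 + \left(3 + 114\right)^{2} + 1754 \left(3 + 114\right)\right) + \left(397643 - 981384\right)} = \frac{1}{\left(44 + 117^{2} + 1754 \cdot 117\right) - 583741} = \frac{1}{\left(44 + 13689 + 205218\right) - 583741} = \frac{1}{218951 - 583741} = \frac{1}{-364790} = - \frac{1}{364790}$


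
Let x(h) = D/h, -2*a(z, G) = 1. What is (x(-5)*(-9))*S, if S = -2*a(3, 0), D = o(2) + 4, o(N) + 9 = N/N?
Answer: -36/5 ≈ -7.2000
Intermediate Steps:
o(N) = -8 (o(N) = -9 + N/N = -9 + 1 = -8)
D = -4 (D = -8 + 4 = -4)
a(z, G) = -½ (a(z, G) = -½*1 = -½)
x(h) = -4/h
S = 1 (S = -2*(-½) = 1)
(x(-5)*(-9))*S = (-4/(-5)*(-9))*1 = (-4*(-⅕)*(-9))*1 = ((⅘)*(-9))*1 = -36/5*1 = -36/5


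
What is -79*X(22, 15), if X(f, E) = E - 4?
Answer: -869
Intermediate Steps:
X(f, E) = -4 + E
-79*X(22, 15) = -79*(-4 + 15) = -79*11 = -869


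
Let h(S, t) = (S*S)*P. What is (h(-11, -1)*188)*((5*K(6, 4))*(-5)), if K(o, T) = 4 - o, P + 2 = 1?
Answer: -1137400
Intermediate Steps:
P = -1 (P = -2 + 1 = -1)
h(S, t) = -S² (h(S, t) = (S*S)*(-1) = S²*(-1) = -S²)
(h(-11, -1)*188)*((5*K(6, 4))*(-5)) = (-1*(-11)²*188)*((5*(4 - 1*6))*(-5)) = (-1*121*188)*((5*(4 - 6))*(-5)) = (-121*188)*((5*(-2))*(-5)) = -(-227480)*(-5) = -22748*50 = -1137400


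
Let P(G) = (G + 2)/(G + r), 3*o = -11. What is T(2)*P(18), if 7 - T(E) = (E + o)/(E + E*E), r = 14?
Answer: 655/144 ≈ 4.5486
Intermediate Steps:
o = -11/3 (o = (⅓)*(-11) = -11/3 ≈ -3.6667)
P(G) = (2 + G)/(14 + G) (P(G) = (G + 2)/(G + 14) = (2 + G)/(14 + G))
T(E) = 7 - (-11/3 + E)/(E + E²) (T(E) = 7 - (E - 11/3)/(E + E*E) = 7 - (-11/3 + E)/(E + E²))
T(2)*P(18) = ((⅓)*(11 + 18*2 + 21*2²)/(2*(1 + 2)))*((2 + 18)/(14 + 18)) = ((⅓)*(½)*(11 + 36 + 21*4)/3)*(20/32) = ((⅓)*(½)*(⅓)*(11 + 36 + 84))*((1/32)*20) = ((⅓)*(½)*(⅓)*131)*(5/8) = (131/18)*(5/8) = 655/144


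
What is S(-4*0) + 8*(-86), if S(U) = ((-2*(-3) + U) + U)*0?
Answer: -688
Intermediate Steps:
S(U) = 0 (S(U) = ((6 + U) + U)*0 = (6 + 2*U)*0 = 0)
S(-4*0) + 8*(-86) = 0 + 8*(-86) = 0 - 688 = -688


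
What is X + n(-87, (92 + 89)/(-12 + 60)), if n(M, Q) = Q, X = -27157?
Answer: -1303355/48 ≈ -27153.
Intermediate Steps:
X + n(-87, (92 + 89)/(-12 + 60)) = -27157 + (92 + 89)/(-12 + 60) = -27157 + 181/48 = -1303355/48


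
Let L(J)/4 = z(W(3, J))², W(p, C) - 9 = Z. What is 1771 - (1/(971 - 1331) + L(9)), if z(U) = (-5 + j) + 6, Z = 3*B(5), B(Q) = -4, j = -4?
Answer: 624601/360 ≈ 1735.0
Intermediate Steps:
Z = -12 (Z = 3*(-4) = -12)
W(p, C) = -3 (W(p, C) = 9 - 12 = -3)
z(U) = -3 (z(U) = (-5 - 4) + 6 = -9 + 6 = -3)
L(J) = 36 (L(J) = 4*(-3)² = 4*9 = 36)
1771 - (1/(971 - 1331) + L(9)) = 1771 - (1/(971 - 1331) + 36) = 1771 - (1/(-360) + 36) = 1771 - (-1/360 + 36) = 1771 - 1*12959/360 = 1771 - 12959/360 = 624601/360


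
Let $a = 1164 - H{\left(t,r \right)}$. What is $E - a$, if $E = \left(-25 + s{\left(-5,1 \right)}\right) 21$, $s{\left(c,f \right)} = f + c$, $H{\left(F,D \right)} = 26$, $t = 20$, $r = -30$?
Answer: $-1747$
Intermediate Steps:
$s{\left(c,f \right)} = c + f$
$E = -609$ ($E = \left(-25 + \left(-5 + 1\right)\right) 21 = \left(-25 - 4\right) 21 = \left(-29\right) 21 = -609$)
$a = 1138$ ($a = 1164 - 26 = 1138$)
$E - a = -609 - 1138 = -1747$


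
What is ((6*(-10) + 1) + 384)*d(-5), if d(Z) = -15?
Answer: -4875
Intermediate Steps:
((6*(-10) + 1) + 384)*d(-5) = ((6*(-10) + 1) + 384)*(-15) = ((-60 + 1) + 384)*(-15) = (-59 + 384)*(-15) = 325*(-15) = -4875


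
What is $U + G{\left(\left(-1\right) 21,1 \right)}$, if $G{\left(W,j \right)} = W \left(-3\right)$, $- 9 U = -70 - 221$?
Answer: $\frac{286}{3} \approx 95.333$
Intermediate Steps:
$U = \frac{97}{3}$ ($U = - \frac{-70 - 221}{9} = \left(- \frac{1}{9}\right) \left(-291\right) = \frac{97}{3} \approx 32.333$)
$G{\left(W,j \right)} = - 3 W$
$U + G{\left(\left(-1\right) 21,1 \right)} = \frac{97}{3} - 3 \left(\left(-1\right) 21\right) = \frac{97}{3} - -63 = \frac{97}{3} + 63 = \frac{286}{3}$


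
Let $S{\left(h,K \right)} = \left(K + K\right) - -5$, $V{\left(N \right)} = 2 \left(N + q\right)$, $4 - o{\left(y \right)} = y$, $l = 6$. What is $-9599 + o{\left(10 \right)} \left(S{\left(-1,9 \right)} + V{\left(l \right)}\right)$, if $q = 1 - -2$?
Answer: $-9845$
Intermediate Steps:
$q = 3$ ($q = 1 + 2 = 3$)
$o{\left(y \right)} = 4 - y$
$V{\left(N \right)} = 6 + 2 N$ ($V{\left(N \right)} = 2 \left(N + 3\right) = 2 \left(3 + N\right) = 6 + 2 N$)
$S{\left(h,K \right)} = 5 + 2 K$ ($S{\left(h,K \right)} = 2 K + 5 = 5 + 2 K$)
$-9599 + o{\left(10 \right)} \left(S{\left(-1,9 \right)} + V{\left(l \right)}\right) = -9599 + \left(4 - 10\right) \left(\left(5 + 2 \cdot 9\right) + \left(6 + 2 \cdot 6\right)\right) = -9599 + \left(4 - 10\right) \left(\left(5 + 18\right) + \left(6 + 12\right)\right) = -9599 - 6 \left(23 + 18\right) = -9599 - 246 = -9845$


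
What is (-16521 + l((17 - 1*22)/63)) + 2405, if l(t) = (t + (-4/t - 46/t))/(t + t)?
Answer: -36169/2 ≈ -18085.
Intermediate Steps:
l(t) = (t - 50/t)/(2*t) (l(t) = (t - 50/t)/((2*t)) = (t - 50/t)*(1/(2*t)) = (t - 50/t)/(2*t))
(-16521 + l((17 - 1*22)/63)) + 2405 = (-16521 + (½ - 25*3969/(17 - 1*22)²)) + 2405 = (-16521 + (½ - 25*3969/(17 - 22)²)) + 2405 = (-16521 + (½ - 25/(-5*1/63)²)) + 2405 = (-16521 + (½ - 25/(-5/63)²)) + 2405 = (-16521 + (½ - 25*3969/25)) + 2405 = (-16521 + (½ - 3969)) + 2405 = (-16521 - 7937/2) + 2405 = -40979/2 + 2405 = -36169/2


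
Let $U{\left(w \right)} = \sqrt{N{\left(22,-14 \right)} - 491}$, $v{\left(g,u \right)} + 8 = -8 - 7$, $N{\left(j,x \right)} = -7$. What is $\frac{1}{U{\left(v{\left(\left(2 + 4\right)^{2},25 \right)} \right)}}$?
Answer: $- \frac{i \sqrt{498}}{498} \approx - 0.044811 i$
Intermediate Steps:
$v{\left(g,u \right)} = -23$ ($v{\left(g,u \right)} = -8 - 15 = -23$)
$U{\left(w \right)} = i \sqrt{498}$ ($U{\left(w \right)} = \sqrt{-7 - 491} = \sqrt{-498} = i \sqrt{498}$)
$\frac{1}{U{\left(v{\left(\left(2 + 4\right)^{2},25 \right)} \right)}} = \frac{1}{i \sqrt{498}} = - \frac{i \sqrt{498}}{498}$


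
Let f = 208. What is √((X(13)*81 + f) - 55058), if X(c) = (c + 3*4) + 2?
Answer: I*√52663 ≈ 229.48*I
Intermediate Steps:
X(c) = 14 + c (X(c) = (c + 12) + 2 = (12 + c) + 2 = 14 + c)
√((X(13)*81 + f) - 55058) = √(((14 + 13)*81 + 208) - 55058) = √((27*81 + 208) - 55058) = √((2187 + 208) - 55058) = √(2395 - 55058) = √(-52663) = I*√52663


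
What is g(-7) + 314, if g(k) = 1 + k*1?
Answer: 308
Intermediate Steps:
g(k) = 1 + k
g(-7) + 314 = (1 - 7) + 314 = -6 + 314 = 308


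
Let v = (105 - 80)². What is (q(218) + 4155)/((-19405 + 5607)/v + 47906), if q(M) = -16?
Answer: 2586875/29927452 ≈ 0.086438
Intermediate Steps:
v = 625 (v = 25² = 625)
(q(218) + 4155)/((-19405 + 5607)/v + 47906) = (-16 + 4155)/((-19405 + 5607)/625 + 47906) = 4139/(-13798*1/625 + 47906) = 4139/(-13798/625 + 47906) = 4139/(29927452/625) = 4139*(625/29927452) = 2586875/29927452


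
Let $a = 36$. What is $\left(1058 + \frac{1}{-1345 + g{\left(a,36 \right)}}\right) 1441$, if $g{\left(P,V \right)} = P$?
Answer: $\frac{181424651}{119} \approx 1.5246 \cdot 10^{6}$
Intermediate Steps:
$\left(1058 + \frac{1}{-1345 + g{\left(a,36 \right)}}\right) 1441 = \left(1058 + \frac{1}{-1345 + 36}\right) 1441 = \left(1058 + \frac{1}{-1309}\right) 1441 = \left(1058 - \frac{1}{1309}\right) 1441 = \frac{1384921}{1309} \cdot 1441 = \frac{181424651}{119}$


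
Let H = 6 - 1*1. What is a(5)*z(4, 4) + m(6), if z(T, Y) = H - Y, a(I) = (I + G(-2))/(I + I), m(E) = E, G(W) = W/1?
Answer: 63/10 ≈ 6.3000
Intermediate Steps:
G(W) = W (G(W) = W*1 = W)
H = 5 (H = 6 - 1 = 5)
a(I) = (-2 + I)/(2*I) (a(I) = (I - 2)/(I + I) = (-2 + I)/((2*I)) = (-2 + I)*(1/(2*I)) = (-2 + I)/(2*I))
z(T, Y) = 5 - Y
a(5)*z(4, 4) + m(6) = ((½)*(-2 + 5)/5)*(5 - 1*4) + 6 = ((½)*(⅕)*3)*(5 - 4) + 6 = (3/10)*1 + 6 = 3/10 + 6 = 63/10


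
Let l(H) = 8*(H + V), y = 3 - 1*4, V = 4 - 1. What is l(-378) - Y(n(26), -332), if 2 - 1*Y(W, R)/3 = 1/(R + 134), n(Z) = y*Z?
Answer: -198397/66 ≈ -3006.0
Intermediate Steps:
V = 3
y = -1 (y = 3 - 4 = -1)
l(H) = 24 + 8*H (l(H) = 8*(H + 3) = 8*(3 + H) = 24 + 8*H)
n(Z) = -Z
Y(W, R) = 6 - 3/(134 + R) (Y(W, R) = 6 - 3/(R + 134) = 6 - 3/(134 + R))
l(-378) - Y(n(26), -332) = (24 + 8*(-378)) - 3*(267 + 2*(-332))/(134 - 332) = (24 - 3024) - 3*(267 - 664)/(-198) = -3000 - 3*(-1)*(-397)/198 = -3000 - 1*397/66 = -3000 - 397/66 = -198397/66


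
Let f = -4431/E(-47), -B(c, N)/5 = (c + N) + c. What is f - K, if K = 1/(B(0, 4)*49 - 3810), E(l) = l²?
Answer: -21222281/10581110 ≈ -2.0057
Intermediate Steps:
B(c, N) = -10*c - 5*N (B(c, N) = -5*((c + N) + c) = -5*((N + c) + c) = -5*(N + 2*c) = -10*c - 5*N)
f = -4431/2209 (f = -4431/((-47)²) = -4431/2209 ≈ -2.0059)
K = -1/4790 (K = 1/((-10*0 - 5*4)*49 - 3810) = 1/((0 - 20)*49 - 3810) = 1/(-20*49 - 3810) = 1/(-980 - 3810) = 1/(-4790) = -1/4790 ≈ -0.00020877)
f - K = -4431/2209 - 1*(-1/4790) = -4431/2209 + 1/4790 = -21222281/10581110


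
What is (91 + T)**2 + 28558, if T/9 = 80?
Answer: 686279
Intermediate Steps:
T = 720 (T = 9*80 = 720)
(91 + T)**2 + 28558 = (91 + 720)**2 + 28558 = 811**2 + 28558 = 657721 + 28558 = 686279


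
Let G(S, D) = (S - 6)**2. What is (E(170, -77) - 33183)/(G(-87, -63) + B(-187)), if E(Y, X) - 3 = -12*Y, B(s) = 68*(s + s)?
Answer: 35220/16783 ≈ 2.0986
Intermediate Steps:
B(s) = 136*s (B(s) = 68*(2*s) = 136*s)
G(S, D) = (-6 + S)**2
E(Y, X) = 3 - 12*Y
(E(170, -77) - 33183)/(G(-87, -63) + B(-187)) = ((3 - 12*170) - 33183)/((-6 - 87)**2 + 136*(-187)) = ((3 - 2040) - 33183)/((-93)**2 - 25432) = (-2037 - 33183)/(8649 - 25432) = -35220/(-16783) = -35220*(-1/16783) = 35220/16783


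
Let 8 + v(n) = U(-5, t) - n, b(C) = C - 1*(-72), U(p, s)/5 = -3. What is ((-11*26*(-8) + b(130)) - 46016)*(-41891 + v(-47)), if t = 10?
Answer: 1822303042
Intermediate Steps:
U(p, s) = -15 (U(p, s) = 5*(-3) = -15)
b(C) = 72 + C (b(C) = C + 72 = 72 + C)
v(n) = -23 - n (v(n) = -8 + (-15 - n) = -23 - n)
((-11*26*(-8) + b(130)) - 46016)*(-41891 + v(-47)) = ((-11*26*(-8) + (72 + 130)) - 46016)*(-41891 + (-23 - 1*(-47))) = ((-286*(-8) + 202) - 46016)*(-41891 + (-23 + 47)) = ((2288 + 202) - 46016)*(-41891 + 24) = (2490 - 46016)*(-41867) = -43526*(-41867) = 1822303042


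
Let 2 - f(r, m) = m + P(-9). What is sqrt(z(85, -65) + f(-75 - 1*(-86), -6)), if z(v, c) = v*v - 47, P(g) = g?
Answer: sqrt(7195) ≈ 84.823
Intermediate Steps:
z(v, c) = -47 + v**2 (z(v, c) = v**2 - 47 = -47 + v**2)
f(r, m) = 11 - m (f(r, m) = 2 - (m - 9) = 2 - (-9 + m) = 2 + (9 - m) = 11 - m)
sqrt(z(85, -65) + f(-75 - 1*(-86), -6)) = sqrt((-47 + 85**2) + (11 - 1*(-6))) = sqrt((-47 + 7225) + (11 + 6)) = sqrt(7178 + 17) = sqrt(7195)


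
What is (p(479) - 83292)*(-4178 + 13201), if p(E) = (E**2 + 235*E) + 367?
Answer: 2337687863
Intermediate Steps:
p(E) = 367 + E**2 + 235*E
(p(479) - 83292)*(-4178 + 13201) = ((367 + 479**2 + 235*479) - 83292)*(-4178 + 13201) = ((367 + 229441 + 112565) - 83292)*9023 = (342373 - 83292)*9023 = 259081*9023 = 2337687863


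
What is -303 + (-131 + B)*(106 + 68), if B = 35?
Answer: -17007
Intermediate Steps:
-303 + (-131 + B)*(106 + 68) = -303 + (-131 + 35)*(106 + 68) = -303 - 96*174 = -303 - 16704 = -17007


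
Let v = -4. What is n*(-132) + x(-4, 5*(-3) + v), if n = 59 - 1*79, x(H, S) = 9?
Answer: 2649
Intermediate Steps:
n = -20 (n = 59 - 79 = -20)
n*(-132) + x(-4, 5*(-3) + v) = -20*(-132) + 9 = 2640 + 9 = 2649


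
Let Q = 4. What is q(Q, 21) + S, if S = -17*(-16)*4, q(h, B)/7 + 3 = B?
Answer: 1214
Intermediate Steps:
q(h, B) = -21 + 7*B
S = 1088 (S = 272*4 = 1088)
q(Q, 21) + S = (-21 + 7*21) + 1088 = (-21 + 147) + 1088 = 126 + 1088 = 1214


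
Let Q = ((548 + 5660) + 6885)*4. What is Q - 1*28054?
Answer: 24318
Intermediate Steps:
Q = 52372 (Q = (6208 + 6885)*4 = 13093*4 = 52372)
Q - 1*28054 = 52372 - 1*28054 = 52372 - 28054 = 24318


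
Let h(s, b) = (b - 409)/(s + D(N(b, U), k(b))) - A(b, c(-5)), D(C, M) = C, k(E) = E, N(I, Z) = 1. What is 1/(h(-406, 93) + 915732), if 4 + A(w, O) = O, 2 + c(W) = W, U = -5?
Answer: 405/370876231 ≈ 1.0920e-6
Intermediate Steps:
c(W) = -2 + W
A(w, O) = -4 + O
h(s, b) = 11 + (-409 + b)/(1 + s) (h(s, b) = (b - 409)/(s + 1) - (-4 + (-2 - 5)) = (-409 + b)/(1 + s) - (-4 - 7) = (-409 + b)/(1 + s) - 1*(-11) = (-409 + b)/(1 + s) + 11 = 11 + (-409 + b)/(1 + s))
1/(h(-406, 93) + 915732) = 1/((-398 + 93 + 11*(-406))/(1 - 406) + 915732) = 1/((-398 + 93 - 4466)/(-405) + 915732) = 1/(-1/405*(-4771) + 915732) = 1/(4771/405 + 915732) = 1/(370876231/405) = 405/370876231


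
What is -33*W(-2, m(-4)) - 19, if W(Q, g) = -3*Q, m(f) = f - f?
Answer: -217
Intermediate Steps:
m(f) = 0
-33*W(-2, m(-4)) - 19 = -(-99)*(-2) - 19 = -33*6 - 19 = -198 - 19 = -217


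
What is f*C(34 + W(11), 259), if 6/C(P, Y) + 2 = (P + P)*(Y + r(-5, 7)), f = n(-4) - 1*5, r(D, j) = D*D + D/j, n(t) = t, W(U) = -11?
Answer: -189/45602 ≈ -0.0041446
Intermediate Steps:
r(D, j) = D² + D/j
f = -9 (f = -4 - 1*5 = -4 - 5 = -9)
C(P, Y) = 6/(-2 + 2*P*(170/7 + Y)) (C(P, Y) = 6/(-2 + (P + P)*(Y + ((-5)² - 5/7))) = 6/(-2 + (2*P)*(Y + (25 - 5*⅐))) = 6/(-2 + (2*P)*(Y + (25 - 5/7))) = 6/(-2 + (2*P)*(Y + 170/7)) = 6/(-2 + (2*P)*(170/7 + Y)) = 6/(-2 + 2*P*(170/7 + Y)))
f*C(34 + W(11), 259) = -189/(-7 + 170*(34 - 11) + 7*(34 - 11)*259) = -189/(-7 + 170*23 + 7*23*259) = -189/(-7 + 3910 + 41699) = -189/45602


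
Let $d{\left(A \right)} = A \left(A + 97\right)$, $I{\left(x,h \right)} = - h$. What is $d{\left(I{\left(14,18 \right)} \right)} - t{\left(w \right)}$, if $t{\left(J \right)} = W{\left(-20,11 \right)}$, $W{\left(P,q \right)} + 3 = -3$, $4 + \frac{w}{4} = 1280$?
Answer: $-1416$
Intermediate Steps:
$d{\left(A \right)} = A \left(97 + A\right)$
$w = 5104$ ($w = -16 + 4 \cdot 1280 = -16 + 5120 = 5104$)
$W{\left(P,q \right)} = -6$ ($W{\left(P,q \right)} = -3 - 3 = -6$)
$t{\left(J \right)} = -6$
$d{\left(I{\left(14,18 \right)} \right)} - t{\left(w \right)} = \left(-1\right) 18 \left(97 - 18\right) - -6 = - 18 \left(97 - 18\right) + 6 = \left(-18\right) 79 + 6 = -1422 + 6 = -1416$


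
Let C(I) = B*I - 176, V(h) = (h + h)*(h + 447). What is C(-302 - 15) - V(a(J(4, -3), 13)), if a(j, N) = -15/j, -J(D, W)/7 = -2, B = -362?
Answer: 11322289/98 ≈ 1.1553e+5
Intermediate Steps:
J(D, W) = 14 (J(D, W) = -7*(-2) = 14)
V(h) = 2*h*(447 + h) (V(h) = (2*h)*(447 + h) = 2*h*(447 + h))
C(I) = -176 - 362*I (C(I) = -362*I - 176 = -176 - 362*I)
C(-302 - 15) - V(a(J(4, -3), 13)) = (-176 - 362*(-302 - 15)) - 2*(-15/14)*(447 - 15/14) = (-176 - 362*(-317)) - 2*(-15*1/14)*(447 - 15*1/14) = (-176 + 114754) - 2*(-15)*(447 - 15/14)/14 = 114578 - 2*(-15)*6243/(14*14) = 114578 - 1*(-93645/98) = 114578 + 93645/98 = 11322289/98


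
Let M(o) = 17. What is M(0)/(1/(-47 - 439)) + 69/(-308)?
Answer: -2544765/308 ≈ -8262.2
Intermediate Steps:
M(0)/(1/(-47 - 439)) + 69/(-308) = 17/(1/(-47 - 439)) + 69/(-308) = 17/(1/(-486)) + 69*(-1/308) = 17/(-1/486) - 69/308 = 17*(-486) - 69/308 = -8262 - 69/308 = -2544765/308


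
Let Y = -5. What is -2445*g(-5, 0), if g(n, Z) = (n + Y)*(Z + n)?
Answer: -122250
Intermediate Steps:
g(n, Z) = (-5 + n)*(Z + n) (g(n, Z) = (n - 5)*(Z + n) = (-5 + n)*(Z + n))
-2445*g(-5, 0) = -2445*((-5)² - 5*0 - 5*(-5) + 0*(-5)) = -2445*(25 + 0 + 25 + 0) = -2445*50 = -122250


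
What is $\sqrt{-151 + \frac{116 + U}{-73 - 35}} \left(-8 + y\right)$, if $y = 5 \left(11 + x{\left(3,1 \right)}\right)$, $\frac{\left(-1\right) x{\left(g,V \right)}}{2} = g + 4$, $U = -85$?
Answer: $- \frac{23 i \sqrt{49017}}{18} \approx - 282.9 i$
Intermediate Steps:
$x{\left(g,V \right)} = -8 - 2 g$ ($x{\left(g,V \right)} = - 2 \left(g + 4\right) = - 2 \left(4 + g\right) = -8 - 2 g$)
$y = -15$ ($y = 5 \left(11 - 14\right) = 5 \left(-3\right) = -15$)
$\sqrt{-151 + \frac{116 + U}{-73 - 35}} \left(-8 + y\right) = \sqrt{-151 + \frac{116 - 85}{-73 - 35}} \left(-8 - 15\right) = \sqrt{-151 + \frac{31}{-108}} \left(-23\right) = \sqrt{-151 + 31 \left(- \frac{1}{108}\right)} \left(-23\right) = \sqrt{-151 - \frac{31}{108}} \left(-23\right) = \sqrt{- \frac{16339}{108}} \left(-23\right) = \frac{i \sqrt{49017}}{18} \left(-23\right) = - \frac{23 i \sqrt{49017}}{18}$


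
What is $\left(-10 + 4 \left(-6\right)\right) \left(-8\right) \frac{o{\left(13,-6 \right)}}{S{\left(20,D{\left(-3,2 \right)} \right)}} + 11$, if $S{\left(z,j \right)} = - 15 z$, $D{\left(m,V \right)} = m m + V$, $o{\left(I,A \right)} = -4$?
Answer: $\frac{1097}{75} \approx 14.627$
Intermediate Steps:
$D{\left(m,V \right)} = V + m^{2}$ ($D{\left(m,V \right)} = m^{2} + V = V + m^{2}$)
$\left(-10 + 4 \left(-6\right)\right) \left(-8\right) \frac{o{\left(13,-6 \right)}}{S{\left(20,D{\left(-3,2 \right)} \right)}} + 11 = \left(-10 + 4 \left(-6\right)\right) \left(-8\right) \left(- \frac{4}{\left(-15\right) 20}\right) + 11 = \left(-10 - 24\right) \left(-8\right) \left(- \frac{4}{-300}\right) + 11 = \left(-34\right) \left(-8\right) \left(\left(-4\right) \left(- \frac{1}{300}\right)\right) + 11 = 272 \cdot \frac{1}{75} + 11 = \frac{272}{75} + 11 = \frac{1097}{75}$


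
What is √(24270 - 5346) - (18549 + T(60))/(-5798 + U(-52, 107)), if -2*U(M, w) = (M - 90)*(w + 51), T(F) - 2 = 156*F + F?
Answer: -27971/5420 + 2*√4731 ≈ 132.40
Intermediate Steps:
T(F) = 2 + 157*F (T(F) = 2 + (156*F + F) = 2 + 157*F)
U(M, w) = -(-90 + M)*(51 + w)/2 (U(M, w) = -(M - 90)*(w + 51)/2 = -(-90 + M)*(51 + w)/2)
√(24270 - 5346) - (18549 + T(60))/(-5798 + U(-52, 107)) = √(24270 - 5346) - (18549 + (2 + 157*60))/(-5798 + (2295 + 45*107 - 51/2*(-52) - ½*(-52)*107)) = √18924 - (18549 + (2 + 9420))/(-5798 + (2295 + 4815 + 1326 + 2782)) = 2*√4731 - (18549 + 9422)/(-5798 + 11218) = 2*√4731 - 27971/5420 = -27971/5420 + 2*√4731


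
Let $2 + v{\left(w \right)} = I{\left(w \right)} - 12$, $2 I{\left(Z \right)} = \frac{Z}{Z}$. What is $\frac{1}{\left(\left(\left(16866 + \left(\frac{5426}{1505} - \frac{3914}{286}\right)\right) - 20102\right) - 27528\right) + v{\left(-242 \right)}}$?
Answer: $- \frac{430430}{13251898059} \approx -3.2481 \cdot 10^{-5}$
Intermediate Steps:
$I{\left(Z \right)} = \frac{1}{2}$ ($I{\left(Z \right)} = \frac{Z \frac{1}{Z}}{2} = \frac{1}{2} \cdot 1 = \frac{1}{2}$)
$v{\left(w \right)} = - \frac{27}{2}$ ($v{\left(w \right)} = -2 + \left(\frac{1}{2} - 12\right) = -2 - \frac{23}{2} = - \frac{27}{2}$)
$\frac{1}{\left(\left(\left(16866 + \left(\frac{5426}{1505} - \frac{3914}{286}\right)\right) - 20102\right) - 27528\right) + v{\left(-242 \right)}} = \frac{1}{\left(\left(\left(16866 + \left(\frac{5426}{1505} - \frac{3914}{286}\right)\right) - 20102\right) - 27528\right) - \frac{27}{2}} = \frac{1}{\left(\left(\left(16866 + \left(5426 \cdot \frac{1}{1505} - \frac{1957}{143}\right)\right) - 20102\right) - 27528\right) - \frac{27}{2}} = \frac{1}{\left(\left(\left(16866 + \left(\frac{5426}{1505} - \frac{1957}{143}\right)\right) - 20102\right) - 27528\right) - \frac{27}{2}} = \frac{1}{\left(\left(\left(16866 - \frac{2169367}{215215}\right) - 20102\right) - 27528\right) - \frac{27}{2}} = \frac{1}{\left(\left(\frac{3627646823}{215215} - 20102\right) - 27528\right) - \frac{27}{2}} = \frac{1}{\left(- \frac{698605107}{215215} - 27528\right) - \frac{27}{2}} = \frac{1}{- \frac{6623043627}{215215} - \frac{27}{2}} = \frac{1}{- \frac{13251898059}{430430}} = - \frac{430430}{13251898059}$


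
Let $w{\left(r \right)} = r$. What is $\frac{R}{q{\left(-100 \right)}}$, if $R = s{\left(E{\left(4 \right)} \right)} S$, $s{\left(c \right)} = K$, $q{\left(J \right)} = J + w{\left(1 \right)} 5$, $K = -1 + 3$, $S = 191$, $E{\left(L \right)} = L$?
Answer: $- \frac{382}{95} \approx -4.021$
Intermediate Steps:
$K = 2$
$q{\left(J \right)} = 5 + J$ ($q{\left(J \right)} = J + 1 \cdot 5 = J + 5 = 5 + J$)
$s{\left(c \right)} = 2$
$R = 382$ ($R = 2 \cdot 191 = 382$)
$\frac{R}{q{\left(-100 \right)}} = \frac{382}{5 - 100} = \frac{382}{-95} = 382 \left(- \frac{1}{95}\right) = - \frac{382}{95}$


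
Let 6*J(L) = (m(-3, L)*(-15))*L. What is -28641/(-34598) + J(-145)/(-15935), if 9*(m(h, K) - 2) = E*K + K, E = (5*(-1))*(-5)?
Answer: 10232857763/992374434 ≈ 10.311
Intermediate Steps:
E = 25 (E = -5*(-5) = 25)
m(h, K) = 2 + 26*K/9 (m(h, K) = 2 + (25*K + K)/9 = 2 + (26*K)/9 = 2 + 26*K/9)
J(L) = L*(-30 - 130*L/3)/6 (J(L) = (((2 + 26*L/9)*(-15))*L)/6 = ((-30 - 130*L/3)*L)/6 = (L*(-30 - 130*L/3))/6 = L*(-30 - 130*L/3)/6)
-28641/(-34598) + J(-145)/(-15935) = -28641/(-34598) - 5/9*(-145)*(9 + 13*(-145))/(-15935) = -28641*(-1/34598) - 5/9*(-145)*(9 - 1885)*(-1/15935) = 28641/34598 - 5/9*(-145)*(-1876)*(-1/15935) = 28641/34598 - 1360100/9*(-1/15935) = 28641/34598 + 272020/28683 = 10232857763/992374434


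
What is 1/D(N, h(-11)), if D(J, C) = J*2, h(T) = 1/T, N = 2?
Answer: ¼ ≈ 0.25000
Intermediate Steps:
D(J, C) = 2*J
1/D(N, h(-11)) = 1/(2*2) = 1/4 = ¼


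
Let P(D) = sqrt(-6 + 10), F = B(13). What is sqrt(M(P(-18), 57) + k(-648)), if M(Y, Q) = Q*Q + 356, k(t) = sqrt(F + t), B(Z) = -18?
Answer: sqrt(3605 + 3*I*sqrt(74)) ≈ 60.042 + 0.2149*I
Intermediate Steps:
F = -18
k(t) = sqrt(-18 + t)
P(D) = 2 (P(D) = sqrt(4) = 2)
M(Y, Q) = 356 + Q**2 (M(Y, Q) = Q**2 + 356 = 356 + Q**2)
sqrt(M(P(-18), 57) + k(-648)) = sqrt((356 + 57**2) + sqrt(-18 - 648)) = sqrt((356 + 3249) + sqrt(-666)) = sqrt(3605 + 3*I*sqrt(74))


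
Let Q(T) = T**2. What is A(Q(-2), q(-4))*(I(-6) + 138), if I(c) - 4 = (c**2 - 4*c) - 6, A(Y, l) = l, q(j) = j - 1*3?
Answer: -1372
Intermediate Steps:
q(j) = -3 + j (q(j) = j - 3 = -3 + j)
I(c) = -2 + c**2 - 4*c (I(c) = 4 + ((c**2 - 4*c) - 6) = 4 + (-6 + c**2 - 4*c) = -2 + c**2 - 4*c)
A(Q(-2), q(-4))*(I(-6) + 138) = (-3 - 4)*((-2 + (-6)**2 - 4*(-6)) + 138) = -7*((-2 + 36 + 24) + 138) = -7*(58 + 138) = -7*196 = -1372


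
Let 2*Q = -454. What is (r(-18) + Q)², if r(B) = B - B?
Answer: 51529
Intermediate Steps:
Q = -227 (Q = (½)*(-454) = -227)
r(B) = 0
(r(-18) + Q)² = (0 - 227)² = (-227)² = 51529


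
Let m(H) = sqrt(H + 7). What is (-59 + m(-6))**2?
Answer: 3364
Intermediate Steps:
m(H) = sqrt(7 + H)
(-59 + m(-6))**2 = (-59 + sqrt(7 - 6))**2 = (-59 + sqrt(1))**2 = (-59 + 1)**2 = (-58)**2 = 3364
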